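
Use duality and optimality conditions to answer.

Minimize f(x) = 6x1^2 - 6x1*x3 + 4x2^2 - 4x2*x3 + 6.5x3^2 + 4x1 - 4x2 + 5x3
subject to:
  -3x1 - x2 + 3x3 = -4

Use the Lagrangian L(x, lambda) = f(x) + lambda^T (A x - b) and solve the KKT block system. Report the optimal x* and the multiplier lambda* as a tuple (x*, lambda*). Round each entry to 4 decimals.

Form the Lagrangian:
  L(x, lambda) = (1/2) x^T Q x + c^T x + lambda^T (A x - b)
Stationarity (grad_x L = 0): Q x + c + A^T lambda = 0.
Primal feasibility: A x = b.

This gives the KKT block system:
  [ Q   A^T ] [ x     ]   [-c ]
  [ A    0  ] [ lambda ] = [ b ]

Solving the linear system:
  x*      = (0.0807, 0.4297, -1.1094)
  lambda* = (3.875)
  f(x*)   = 4.2786

x* = (0.0807, 0.4297, -1.1094), lambda* = (3.875)


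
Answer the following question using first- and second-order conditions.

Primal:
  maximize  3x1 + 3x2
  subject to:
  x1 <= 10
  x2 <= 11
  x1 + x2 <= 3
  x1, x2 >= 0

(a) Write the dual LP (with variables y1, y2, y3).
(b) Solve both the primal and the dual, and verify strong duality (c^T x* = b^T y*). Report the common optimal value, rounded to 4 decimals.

The standard primal-dual pair for 'max c^T x s.t. A x <= b, x >= 0' is:
  Dual:  min b^T y  s.t.  A^T y >= c,  y >= 0.

So the dual LP is:
  minimize  10y1 + 11y2 + 3y3
  subject to:
    y1 + y3 >= 3
    y2 + y3 >= 3
    y1, y2, y3 >= 0

Solving the primal: x* = (3, 0).
  primal value c^T x* = 9.
Solving the dual: y* = (0, 0, 3).
  dual value b^T y* = 9.
Strong duality: c^T x* = b^T y*. Confirmed.

9


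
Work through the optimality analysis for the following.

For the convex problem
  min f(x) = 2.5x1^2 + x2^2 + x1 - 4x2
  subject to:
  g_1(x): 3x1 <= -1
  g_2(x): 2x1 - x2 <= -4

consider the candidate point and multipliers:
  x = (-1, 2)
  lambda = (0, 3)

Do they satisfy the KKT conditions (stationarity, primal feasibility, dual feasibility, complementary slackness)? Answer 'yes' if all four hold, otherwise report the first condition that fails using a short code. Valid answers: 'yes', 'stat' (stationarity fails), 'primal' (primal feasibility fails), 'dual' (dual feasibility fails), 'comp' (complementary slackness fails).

Gradient of f: grad f(x) = Q x + c = (-4, 0)
Constraint values g_i(x) = a_i^T x - b_i:
  g_1((-1, 2)) = -2
  g_2((-1, 2)) = 0
Stationarity residual: grad f(x) + sum_i lambda_i a_i = (2, -3)
  -> stationarity FAILS
Primal feasibility (all g_i <= 0): OK
Dual feasibility (all lambda_i >= 0): OK
Complementary slackness (lambda_i * g_i(x) = 0 for all i): OK

Verdict: the first failing condition is stationarity -> stat.

stat


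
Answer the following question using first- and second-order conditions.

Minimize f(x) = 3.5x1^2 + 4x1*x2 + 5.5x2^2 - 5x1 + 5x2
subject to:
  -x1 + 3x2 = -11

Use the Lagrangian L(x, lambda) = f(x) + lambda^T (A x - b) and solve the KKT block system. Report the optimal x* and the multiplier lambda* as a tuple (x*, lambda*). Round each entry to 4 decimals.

Form the Lagrangian:
  L(x, lambda) = (1/2) x^T Q x + c^T x + lambda^T (A x - b)
Stationarity (grad_x L = 0): Q x + c + A^T lambda = 0.
Primal feasibility: A x = b.

This gives the KKT block system:
  [ Q   A^T ] [ x     ]   [-c ]
  [ A    0  ] [ lambda ] = [ b ]

Solving the linear system:
  x*      = (2.8878, -2.7041)
  lambda* = (4.398)
  f(x*)   = 10.2092

x* = (2.8878, -2.7041), lambda* = (4.398)


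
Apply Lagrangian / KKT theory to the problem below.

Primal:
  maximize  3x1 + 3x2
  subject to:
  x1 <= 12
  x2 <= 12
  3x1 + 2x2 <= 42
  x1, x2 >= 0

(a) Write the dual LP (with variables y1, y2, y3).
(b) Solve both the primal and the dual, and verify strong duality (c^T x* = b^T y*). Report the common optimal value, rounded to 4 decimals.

The standard primal-dual pair for 'max c^T x s.t. A x <= b, x >= 0' is:
  Dual:  min b^T y  s.t.  A^T y >= c,  y >= 0.

So the dual LP is:
  minimize  12y1 + 12y2 + 42y3
  subject to:
    y1 + 3y3 >= 3
    y2 + 2y3 >= 3
    y1, y2, y3 >= 0

Solving the primal: x* = (6, 12).
  primal value c^T x* = 54.
Solving the dual: y* = (0, 1, 1).
  dual value b^T y* = 54.
Strong duality: c^T x* = b^T y*. Confirmed.

54


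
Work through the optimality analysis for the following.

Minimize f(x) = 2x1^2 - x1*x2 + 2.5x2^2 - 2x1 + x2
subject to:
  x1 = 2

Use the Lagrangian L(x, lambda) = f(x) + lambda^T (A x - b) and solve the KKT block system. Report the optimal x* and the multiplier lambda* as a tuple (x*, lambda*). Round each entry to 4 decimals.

Form the Lagrangian:
  L(x, lambda) = (1/2) x^T Q x + c^T x + lambda^T (A x - b)
Stationarity (grad_x L = 0): Q x + c + A^T lambda = 0.
Primal feasibility: A x = b.

This gives the KKT block system:
  [ Q   A^T ] [ x     ]   [-c ]
  [ A    0  ] [ lambda ] = [ b ]

Solving the linear system:
  x*      = (2, 0.2)
  lambda* = (-5.8)
  f(x*)   = 3.9

x* = (2, 0.2), lambda* = (-5.8)


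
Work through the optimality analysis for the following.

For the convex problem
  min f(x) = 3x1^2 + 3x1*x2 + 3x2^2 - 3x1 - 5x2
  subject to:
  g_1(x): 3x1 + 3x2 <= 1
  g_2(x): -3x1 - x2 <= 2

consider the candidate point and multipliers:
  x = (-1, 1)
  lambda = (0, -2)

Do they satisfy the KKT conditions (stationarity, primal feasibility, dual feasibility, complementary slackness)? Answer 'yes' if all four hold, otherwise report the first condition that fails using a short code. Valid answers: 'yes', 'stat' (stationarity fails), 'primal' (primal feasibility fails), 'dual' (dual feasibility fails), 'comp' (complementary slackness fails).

Gradient of f: grad f(x) = Q x + c = (-6, -2)
Constraint values g_i(x) = a_i^T x - b_i:
  g_1((-1, 1)) = -1
  g_2((-1, 1)) = 0
Stationarity residual: grad f(x) + sum_i lambda_i a_i = (0, 0)
  -> stationarity OK
Primal feasibility (all g_i <= 0): OK
Dual feasibility (all lambda_i >= 0): FAILS
Complementary slackness (lambda_i * g_i(x) = 0 for all i): OK

Verdict: the first failing condition is dual_feasibility -> dual.

dual


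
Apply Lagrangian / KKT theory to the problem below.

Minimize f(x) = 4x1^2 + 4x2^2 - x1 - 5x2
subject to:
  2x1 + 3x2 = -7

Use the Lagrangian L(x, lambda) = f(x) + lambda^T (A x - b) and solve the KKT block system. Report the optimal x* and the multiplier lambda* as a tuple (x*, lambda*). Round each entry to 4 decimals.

Form the Lagrangian:
  L(x, lambda) = (1/2) x^T Q x + c^T x + lambda^T (A x - b)
Stationarity (grad_x L = 0): Q x + c + A^T lambda = 0.
Primal feasibility: A x = b.

This gives the KKT block system:
  [ Q   A^T ] [ x     ]   [-c ]
  [ A    0  ] [ lambda ] = [ b ]

Solving the linear system:
  x*      = (-1.2788, -1.4808)
  lambda* = (5.6154)
  f(x*)   = 23.9952

x* = (-1.2788, -1.4808), lambda* = (5.6154)


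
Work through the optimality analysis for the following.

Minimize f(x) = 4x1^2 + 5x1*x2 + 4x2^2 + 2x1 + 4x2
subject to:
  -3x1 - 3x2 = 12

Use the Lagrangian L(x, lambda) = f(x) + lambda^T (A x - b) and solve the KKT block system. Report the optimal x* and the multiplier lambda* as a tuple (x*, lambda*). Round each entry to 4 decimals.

Form the Lagrangian:
  L(x, lambda) = (1/2) x^T Q x + c^T x + lambda^T (A x - b)
Stationarity (grad_x L = 0): Q x + c + A^T lambda = 0.
Primal feasibility: A x = b.

This gives the KKT block system:
  [ Q   A^T ] [ x     ]   [-c ]
  [ A    0  ] [ lambda ] = [ b ]

Solving the linear system:
  x*      = (-1.6667, -2.3333)
  lambda* = (-7.6667)
  f(x*)   = 39.6667

x* = (-1.6667, -2.3333), lambda* = (-7.6667)


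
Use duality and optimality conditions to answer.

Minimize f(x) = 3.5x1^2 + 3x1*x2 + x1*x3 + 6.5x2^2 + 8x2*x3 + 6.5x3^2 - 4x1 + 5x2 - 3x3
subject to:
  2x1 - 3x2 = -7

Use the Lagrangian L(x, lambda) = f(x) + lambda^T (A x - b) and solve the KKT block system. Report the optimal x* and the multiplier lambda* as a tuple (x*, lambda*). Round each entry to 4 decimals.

Form the Lagrangian:
  L(x, lambda) = (1/2) x^T Q x + c^T x + lambda^T (A x - b)
Stationarity (grad_x L = 0): Q x + c + A^T lambda = 0.
Primal feasibility: A x = b.

This gives the KKT block system:
  [ Q   A^T ] [ x     ]   [-c ]
  [ A    0  ] [ lambda ] = [ b ]

Solving the linear system:
  x*      = (-1.382, 1.412, -0.5318)
  lambda* = (4.985)
  f(x*)   = 24.5393

x* = (-1.382, 1.412, -0.5318), lambda* = (4.985)


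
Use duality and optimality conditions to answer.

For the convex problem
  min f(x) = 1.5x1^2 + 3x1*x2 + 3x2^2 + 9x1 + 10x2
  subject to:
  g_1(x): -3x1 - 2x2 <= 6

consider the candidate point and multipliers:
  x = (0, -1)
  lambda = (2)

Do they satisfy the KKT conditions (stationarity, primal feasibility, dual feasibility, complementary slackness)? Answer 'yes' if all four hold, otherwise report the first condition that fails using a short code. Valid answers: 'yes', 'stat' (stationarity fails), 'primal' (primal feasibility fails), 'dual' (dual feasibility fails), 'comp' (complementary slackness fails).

Gradient of f: grad f(x) = Q x + c = (6, 4)
Constraint values g_i(x) = a_i^T x - b_i:
  g_1((0, -1)) = -4
Stationarity residual: grad f(x) + sum_i lambda_i a_i = (0, 0)
  -> stationarity OK
Primal feasibility (all g_i <= 0): OK
Dual feasibility (all lambda_i >= 0): OK
Complementary slackness (lambda_i * g_i(x) = 0 for all i): FAILS

Verdict: the first failing condition is complementary_slackness -> comp.

comp


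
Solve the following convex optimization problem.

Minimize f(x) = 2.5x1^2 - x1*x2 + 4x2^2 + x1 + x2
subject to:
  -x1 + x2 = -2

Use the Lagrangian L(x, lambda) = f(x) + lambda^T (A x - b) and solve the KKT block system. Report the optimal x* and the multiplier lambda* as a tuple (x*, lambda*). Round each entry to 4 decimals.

Form the Lagrangian:
  L(x, lambda) = (1/2) x^T Q x + c^T x + lambda^T (A x - b)
Stationarity (grad_x L = 0): Q x + c + A^T lambda = 0.
Primal feasibility: A x = b.

This gives the KKT block system:
  [ Q   A^T ] [ x     ]   [-c ]
  [ A    0  ] [ lambda ] = [ b ]

Solving the linear system:
  x*      = (1.0909, -0.9091)
  lambda* = (7.3636)
  f(x*)   = 7.4545

x* = (1.0909, -0.9091), lambda* = (7.3636)


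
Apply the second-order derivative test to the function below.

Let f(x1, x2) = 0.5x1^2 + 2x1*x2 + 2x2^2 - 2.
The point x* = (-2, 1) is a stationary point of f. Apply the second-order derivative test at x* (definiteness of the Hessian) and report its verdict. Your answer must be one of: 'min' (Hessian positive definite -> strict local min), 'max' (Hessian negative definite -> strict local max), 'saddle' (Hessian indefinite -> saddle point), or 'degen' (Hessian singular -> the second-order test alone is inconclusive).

Compute the Hessian H = grad^2 f:
  H = [[1, 2], [2, 4]]
Verify stationarity: grad f(x*) = H x* + g = (0, 0).
Eigenvalues of H: 0, 5.
H has a zero eigenvalue (singular; positive semidefinite but not definite), so H is neither positive definite, negative definite, nor indefinite. The second-order test alone is inconclusive -> degen.
(Indeed, f is constant along the null direction of H through x*, so x* is not a strict local extremum.)

degen


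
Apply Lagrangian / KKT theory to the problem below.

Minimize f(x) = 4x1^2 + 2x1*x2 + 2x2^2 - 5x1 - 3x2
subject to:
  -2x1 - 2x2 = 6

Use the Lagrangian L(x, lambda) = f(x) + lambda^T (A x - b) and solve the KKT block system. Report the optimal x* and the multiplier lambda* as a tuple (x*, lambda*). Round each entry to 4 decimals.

Form the Lagrangian:
  L(x, lambda) = (1/2) x^T Q x + c^T x + lambda^T (A x - b)
Stationarity (grad_x L = 0): Q x + c + A^T lambda = 0.
Primal feasibility: A x = b.

This gives the KKT block system:
  [ Q   A^T ] [ x     ]   [-c ]
  [ A    0  ] [ lambda ] = [ b ]

Solving the linear system:
  x*      = (-0.5, -2.5)
  lambda* = (-7)
  f(x*)   = 26

x* = (-0.5, -2.5), lambda* = (-7)


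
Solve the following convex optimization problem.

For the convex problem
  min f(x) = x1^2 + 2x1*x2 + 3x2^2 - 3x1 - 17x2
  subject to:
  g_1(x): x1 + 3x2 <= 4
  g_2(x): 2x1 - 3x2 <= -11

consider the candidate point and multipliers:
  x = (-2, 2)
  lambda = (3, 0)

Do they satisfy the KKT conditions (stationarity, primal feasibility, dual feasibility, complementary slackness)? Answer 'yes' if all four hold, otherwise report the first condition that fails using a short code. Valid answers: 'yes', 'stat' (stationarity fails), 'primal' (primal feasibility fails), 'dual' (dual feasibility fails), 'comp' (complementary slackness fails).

Gradient of f: grad f(x) = Q x + c = (-3, -9)
Constraint values g_i(x) = a_i^T x - b_i:
  g_1((-2, 2)) = 0
  g_2((-2, 2)) = 1
Stationarity residual: grad f(x) + sum_i lambda_i a_i = (0, 0)
  -> stationarity OK
Primal feasibility (all g_i <= 0): FAILS
Dual feasibility (all lambda_i >= 0): OK
Complementary slackness (lambda_i * g_i(x) = 0 for all i): OK

Verdict: the first failing condition is primal_feasibility -> primal.

primal


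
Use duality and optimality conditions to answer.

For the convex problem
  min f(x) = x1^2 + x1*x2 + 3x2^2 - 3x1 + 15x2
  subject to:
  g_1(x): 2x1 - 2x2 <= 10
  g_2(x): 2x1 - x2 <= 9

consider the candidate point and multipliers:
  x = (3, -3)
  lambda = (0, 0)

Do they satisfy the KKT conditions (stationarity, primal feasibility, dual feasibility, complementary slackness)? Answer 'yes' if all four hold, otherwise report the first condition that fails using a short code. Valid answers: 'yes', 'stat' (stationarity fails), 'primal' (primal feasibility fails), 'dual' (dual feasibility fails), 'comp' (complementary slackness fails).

Gradient of f: grad f(x) = Q x + c = (0, 0)
Constraint values g_i(x) = a_i^T x - b_i:
  g_1((3, -3)) = 2
  g_2((3, -3)) = 0
Stationarity residual: grad f(x) + sum_i lambda_i a_i = (0, 0)
  -> stationarity OK
Primal feasibility (all g_i <= 0): FAILS
Dual feasibility (all lambda_i >= 0): OK
Complementary slackness (lambda_i * g_i(x) = 0 for all i): OK

Verdict: the first failing condition is primal_feasibility -> primal.

primal


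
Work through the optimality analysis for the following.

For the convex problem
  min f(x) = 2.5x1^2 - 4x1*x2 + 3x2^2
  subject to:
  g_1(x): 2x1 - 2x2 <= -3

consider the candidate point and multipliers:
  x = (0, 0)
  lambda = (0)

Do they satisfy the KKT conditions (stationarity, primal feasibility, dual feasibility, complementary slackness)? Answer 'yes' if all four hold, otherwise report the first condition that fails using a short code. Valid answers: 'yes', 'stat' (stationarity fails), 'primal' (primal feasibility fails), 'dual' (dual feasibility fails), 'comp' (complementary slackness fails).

Gradient of f: grad f(x) = Q x + c = (0, 0)
Constraint values g_i(x) = a_i^T x - b_i:
  g_1((0, 0)) = 3
Stationarity residual: grad f(x) + sum_i lambda_i a_i = (0, 0)
  -> stationarity OK
Primal feasibility (all g_i <= 0): FAILS
Dual feasibility (all lambda_i >= 0): OK
Complementary slackness (lambda_i * g_i(x) = 0 for all i): OK

Verdict: the first failing condition is primal_feasibility -> primal.

primal


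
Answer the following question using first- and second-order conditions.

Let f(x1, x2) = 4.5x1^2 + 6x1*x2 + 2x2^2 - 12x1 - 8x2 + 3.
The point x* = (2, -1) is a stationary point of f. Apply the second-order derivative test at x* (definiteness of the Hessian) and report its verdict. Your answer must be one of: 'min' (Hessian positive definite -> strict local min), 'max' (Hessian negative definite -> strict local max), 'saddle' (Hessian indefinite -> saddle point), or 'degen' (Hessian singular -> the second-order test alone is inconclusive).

Compute the Hessian H = grad^2 f:
  H = [[9, 6], [6, 4]]
Verify stationarity: grad f(x*) = H x* + g = (0, 0).
Eigenvalues of H: 0, 13.
H has a zero eigenvalue (singular; positive semidefinite but not definite), so H is neither positive definite, negative definite, nor indefinite. The second-order test alone is inconclusive -> degen.
(Indeed, f is constant along the null direction of H through x*, so x* is not a strict local extremum.)

degen


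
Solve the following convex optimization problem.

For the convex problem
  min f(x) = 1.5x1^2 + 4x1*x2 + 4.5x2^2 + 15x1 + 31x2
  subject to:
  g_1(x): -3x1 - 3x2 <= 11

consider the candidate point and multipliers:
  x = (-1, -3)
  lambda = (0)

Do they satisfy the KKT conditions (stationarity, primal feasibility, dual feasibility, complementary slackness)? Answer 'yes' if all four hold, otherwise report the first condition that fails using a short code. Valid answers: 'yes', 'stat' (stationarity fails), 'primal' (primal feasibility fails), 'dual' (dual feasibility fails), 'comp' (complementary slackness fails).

Gradient of f: grad f(x) = Q x + c = (0, 0)
Constraint values g_i(x) = a_i^T x - b_i:
  g_1((-1, -3)) = 1
Stationarity residual: grad f(x) + sum_i lambda_i a_i = (0, 0)
  -> stationarity OK
Primal feasibility (all g_i <= 0): FAILS
Dual feasibility (all lambda_i >= 0): OK
Complementary slackness (lambda_i * g_i(x) = 0 for all i): OK

Verdict: the first failing condition is primal_feasibility -> primal.

primal


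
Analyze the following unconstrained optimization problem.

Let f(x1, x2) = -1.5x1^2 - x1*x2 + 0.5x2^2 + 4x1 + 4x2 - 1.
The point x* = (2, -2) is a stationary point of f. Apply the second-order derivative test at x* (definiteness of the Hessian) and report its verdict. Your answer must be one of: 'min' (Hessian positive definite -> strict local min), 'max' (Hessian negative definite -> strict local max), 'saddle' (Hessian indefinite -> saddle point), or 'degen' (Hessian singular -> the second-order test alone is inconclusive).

Compute the Hessian H = grad^2 f:
  H = [[-3, -1], [-1, 1]]
Verify stationarity: grad f(x*) = H x* + g = (0, 0).
Eigenvalues of H: -3.2361, 1.2361.
Eigenvalues have mixed signs, so H is indefinite -> x* is a saddle point.

saddle


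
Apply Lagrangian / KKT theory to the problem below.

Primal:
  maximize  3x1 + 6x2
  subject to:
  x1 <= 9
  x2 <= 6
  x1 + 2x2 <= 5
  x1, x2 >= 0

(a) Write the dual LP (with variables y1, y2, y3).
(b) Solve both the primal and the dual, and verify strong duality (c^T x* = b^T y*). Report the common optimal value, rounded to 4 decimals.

The standard primal-dual pair for 'max c^T x s.t. A x <= b, x >= 0' is:
  Dual:  min b^T y  s.t.  A^T y >= c,  y >= 0.

So the dual LP is:
  minimize  9y1 + 6y2 + 5y3
  subject to:
    y1 + y3 >= 3
    y2 + 2y3 >= 6
    y1, y2, y3 >= 0

Solving the primal: x* = (5, 0).
  primal value c^T x* = 15.
Solving the dual: y* = (0, 0, 3).
  dual value b^T y* = 15.
Strong duality: c^T x* = b^T y*. Confirmed.

15


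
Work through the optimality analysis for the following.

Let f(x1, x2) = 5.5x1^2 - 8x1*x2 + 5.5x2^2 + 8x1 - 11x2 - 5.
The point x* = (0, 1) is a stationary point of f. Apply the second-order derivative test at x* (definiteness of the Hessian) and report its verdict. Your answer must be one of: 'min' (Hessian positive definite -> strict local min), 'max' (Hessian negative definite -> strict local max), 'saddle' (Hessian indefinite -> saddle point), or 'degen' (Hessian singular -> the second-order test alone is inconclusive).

Compute the Hessian H = grad^2 f:
  H = [[11, -8], [-8, 11]]
Verify stationarity: grad f(x*) = H x* + g = (0, 0).
Eigenvalues of H: 3, 19.
Both eigenvalues > 0, so H is positive definite -> x* is a strict local min.

min


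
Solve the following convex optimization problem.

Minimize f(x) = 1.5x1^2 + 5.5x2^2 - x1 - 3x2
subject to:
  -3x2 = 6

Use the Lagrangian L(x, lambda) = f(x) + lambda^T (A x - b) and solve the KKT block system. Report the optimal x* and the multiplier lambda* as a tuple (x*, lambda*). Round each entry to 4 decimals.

Form the Lagrangian:
  L(x, lambda) = (1/2) x^T Q x + c^T x + lambda^T (A x - b)
Stationarity (grad_x L = 0): Q x + c + A^T lambda = 0.
Primal feasibility: A x = b.

This gives the KKT block system:
  [ Q   A^T ] [ x     ]   [-c ]
  [ A    0  ] [ lambda ] = [ b ]

Solving the linear system:
  x*      = (0.3333, -2)
  lambda* = (-8.3333)
  f(x*)   = 27.8333

x* = (0.3333, -2), lambda* = (-8.3333)


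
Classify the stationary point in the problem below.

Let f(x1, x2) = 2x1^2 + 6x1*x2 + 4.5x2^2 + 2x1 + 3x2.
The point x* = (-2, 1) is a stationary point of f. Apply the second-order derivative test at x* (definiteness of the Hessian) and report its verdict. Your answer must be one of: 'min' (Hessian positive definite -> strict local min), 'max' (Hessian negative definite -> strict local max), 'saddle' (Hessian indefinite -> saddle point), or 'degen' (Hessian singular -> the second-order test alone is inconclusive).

Compute the Hessian H = grad^2 f:
  H = [[4, 6], [6, 9]]
Verify stationarity: grad f(x*) = H x* + g = (0, 0).
Eigenvalues of H: 0, 13.
H has a zero eigenvalue (singular; positive semidefinite but not definite), so H is neither positive definite, negative definite, nor indefinite. The second-order test alone is inconclusive -> degen.
(Indeed, f is constant along the null direction of H through x*, so x* is not a strict local extremum.)

degen


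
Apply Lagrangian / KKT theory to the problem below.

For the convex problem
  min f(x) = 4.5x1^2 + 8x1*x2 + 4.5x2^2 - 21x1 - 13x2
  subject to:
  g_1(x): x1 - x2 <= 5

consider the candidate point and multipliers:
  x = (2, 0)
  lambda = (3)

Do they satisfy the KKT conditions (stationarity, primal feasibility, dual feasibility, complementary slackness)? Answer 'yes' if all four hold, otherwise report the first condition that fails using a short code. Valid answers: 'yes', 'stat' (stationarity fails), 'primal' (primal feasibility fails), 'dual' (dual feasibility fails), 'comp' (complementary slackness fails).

Gradient of f: grad f(x) = Q x + c = (-3, 3)
Constraint values g_i(x) = a_i^T x - b_i:
  g_1((2, 0)) = -3
Stationarity residual: grad f(x) + sum_i lambda_i a_i = (0, 0)
  -> stationarity OK
Primal feasibility (all g_i <= 0): OK
Dual feasibility (all lambda_i >= 0): OK
Complementary slackness (lambda_i * g_i(x) = 0 for all i): FAILS

Verdict: the first failing condition is complementary_slackness -> comp.

comp


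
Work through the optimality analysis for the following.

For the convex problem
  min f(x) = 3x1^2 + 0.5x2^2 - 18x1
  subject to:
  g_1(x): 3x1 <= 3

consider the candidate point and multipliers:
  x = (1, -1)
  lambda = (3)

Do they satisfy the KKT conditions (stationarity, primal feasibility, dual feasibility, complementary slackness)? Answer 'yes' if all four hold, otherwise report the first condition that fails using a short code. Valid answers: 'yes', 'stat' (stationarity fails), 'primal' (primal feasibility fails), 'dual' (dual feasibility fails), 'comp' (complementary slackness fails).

Gradient of f: grad f(x) = Q x + c = (-12, -1)
Constraint values g_i(x) = a_i^T x - b_i:
  g_1((1, -1)) = 0
Stationarity residual: grad f(x) + sum_i lambda_i a_i = (-3, -1)
  -> stationarity FAILS
Primal feasibility (all g_i <= 0): OK
Dual feasibility (all lambda_i >= 0): OK
Complementary slackness (lambda_i * g_i(x) = 0 for all i): OK

Verdict: the first failing condition is stationarity -> stat.

stat


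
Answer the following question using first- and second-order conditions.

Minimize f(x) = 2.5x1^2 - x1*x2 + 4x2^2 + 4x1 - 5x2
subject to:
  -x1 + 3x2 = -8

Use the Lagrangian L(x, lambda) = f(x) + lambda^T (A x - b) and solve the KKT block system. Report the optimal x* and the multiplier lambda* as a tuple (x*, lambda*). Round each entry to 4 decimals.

Form the Lagrangian:
  L(x, lambda) = (1/2) x^T Q x + c^T x + lambda^T (A x - b)
Stationarity (grad_x L = 0): Q x + c + A^T lambda = 0.
Primal feasibility: A x = b.

This gives the KKT block system:
  [ Q   A^T ] [ x     ]   [-c ]
  [ A    0  ] [ lambda ] = [ b ]

Solving the linear system:
  x*      = (0.4043, -2.5319)
  lambda* = (8.5532)
  f(x*)   = 41.3511

x* = (0.4043, -2.5319), lambda* = (8.5532)


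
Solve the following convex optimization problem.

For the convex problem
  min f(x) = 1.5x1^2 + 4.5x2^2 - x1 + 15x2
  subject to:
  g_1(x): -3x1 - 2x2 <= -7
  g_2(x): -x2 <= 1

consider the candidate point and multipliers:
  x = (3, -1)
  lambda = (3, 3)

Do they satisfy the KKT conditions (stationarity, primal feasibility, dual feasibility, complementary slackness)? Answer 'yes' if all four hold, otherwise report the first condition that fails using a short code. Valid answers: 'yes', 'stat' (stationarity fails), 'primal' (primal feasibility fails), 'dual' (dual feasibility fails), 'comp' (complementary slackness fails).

Gradient of f: grad f(x) = Q x + c = (8, 6)
Constraint values g_i(x) = a_i^T x - b_i:
  g_1((3, -1)) = 0
  g_2((3, -1)) = 0
Stationarity residual: grad f(x) + sum_i lambda_i a_i = (-1, -3)
  -> stationarity FAILS
Primal feasibility (all g_i <= 0): OK
Dual feasibility (all lambda_i >= 0): OK
Complementary slackness (lambda_i * g_i(x) = 0 for all i): OK

Verdict: the first failing condition is stationarity -> stat.

stat


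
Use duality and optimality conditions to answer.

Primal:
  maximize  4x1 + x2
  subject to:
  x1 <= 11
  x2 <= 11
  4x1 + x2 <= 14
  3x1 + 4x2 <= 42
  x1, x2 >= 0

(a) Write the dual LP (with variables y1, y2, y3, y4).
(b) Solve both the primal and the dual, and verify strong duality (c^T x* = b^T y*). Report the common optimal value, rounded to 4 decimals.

The standard primal-dual pair for 'max c^T x s.t. A x <= b, x >= 0' is:
  Dual:  min b^T y  s.t.  A^T y >= c,  y >= 0.

So the dual LP is:
  minimize  11y1 + 11y2 + 14y3 + 42y4
  subject to:
    y1 + 4y3 + 3y4 >= 4
    y2 + y3 + 4y4 >= 1
    y1, y2, y3, y4 >= 0

Solving the primal: x* = (1.0769, 9.6923).
  primal value c^T x* = 14.
Solving the dual: y* = (0, 0, 1, 0).
  dual value b^T y* = 14.
Strong duality: c^T x* = b^T y*. Confirmed.

14


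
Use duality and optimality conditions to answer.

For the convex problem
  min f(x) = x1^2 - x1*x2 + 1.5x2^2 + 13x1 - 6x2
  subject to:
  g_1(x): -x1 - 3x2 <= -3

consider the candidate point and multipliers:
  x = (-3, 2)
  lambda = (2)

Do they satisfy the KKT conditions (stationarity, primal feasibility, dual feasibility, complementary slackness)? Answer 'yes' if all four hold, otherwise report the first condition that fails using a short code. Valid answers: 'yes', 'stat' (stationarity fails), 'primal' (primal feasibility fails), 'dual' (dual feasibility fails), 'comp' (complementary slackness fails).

Gradient of f: grad f(x) = Q x + c = (5, 3)
Constraint values g_i(x) = a_i^T x - b_i:
  g_1((-3, 2)) = 0
Stationarity residual: grad f(x) + sum_i lambda_i a_i = (3, -3)
  -> stationarity FAILS
Primal feasibility (all g_i <= 0): OK
Dual feasibility (all lambda_i >= 0): OK
Complementary slackness (lambda_i * g_i(x) = 0 for all i): OK

Verdict: the first failing condition is stationarity -> stat.

stat


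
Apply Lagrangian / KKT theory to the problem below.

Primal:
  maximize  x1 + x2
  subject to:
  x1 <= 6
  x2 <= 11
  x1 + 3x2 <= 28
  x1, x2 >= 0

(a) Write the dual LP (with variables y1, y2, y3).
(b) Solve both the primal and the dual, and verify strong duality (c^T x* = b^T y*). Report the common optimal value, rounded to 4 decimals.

The standard primal-dual pair for 'max c^T x s.t. A x <= b, x >= 0' is:
  Dual:  min b^T y  s.t.  A^T y >= c,  y >= 0.

So the dual LP is:
  minimize  6y1 + 11y2 + 28y3
  subject to:
    y1 + y3 >= 1
    y2 + 3y3 >= 1
    y1, y2, y3 >= 0

Solving the primal: x* = (6, 7.3333).
  primal value c^T x* = 13.3333.
Solving the dual: y* = (0.6667, 0, 0.3333).
  dual value b^T y* = 13.3333.
Strong duality: c^T x* = b^T y*. Confirmed.

13.3333


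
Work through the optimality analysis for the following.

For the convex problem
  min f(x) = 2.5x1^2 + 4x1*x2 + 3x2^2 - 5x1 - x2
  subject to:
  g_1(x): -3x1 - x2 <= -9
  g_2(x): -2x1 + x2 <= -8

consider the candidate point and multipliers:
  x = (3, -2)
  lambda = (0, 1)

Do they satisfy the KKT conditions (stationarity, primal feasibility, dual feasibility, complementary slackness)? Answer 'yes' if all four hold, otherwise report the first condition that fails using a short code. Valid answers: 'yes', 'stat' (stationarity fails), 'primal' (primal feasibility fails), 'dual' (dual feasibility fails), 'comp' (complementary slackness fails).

Gradient of f: grad f(x) = Q x + c = (2, -1)
Constraint values g_i(x) = a_i^T x - b_i:
  g_1((3, -2)) = 2
  g_2((3, -2)) = 0
Stationarity residual: grad f(x) + sum_i lambda_i a_i = (0, 0)
  -> stationarity OK
Primal feasibility (all g_i <= 0): FAILS
Dual feasibility (all lambda_i >= 0): OK
Complementary slackness (lambda_i * g_i(x) = 0 for all i): OK

Verdict: the first failing condition is primal_feasibility -> primal.

primal


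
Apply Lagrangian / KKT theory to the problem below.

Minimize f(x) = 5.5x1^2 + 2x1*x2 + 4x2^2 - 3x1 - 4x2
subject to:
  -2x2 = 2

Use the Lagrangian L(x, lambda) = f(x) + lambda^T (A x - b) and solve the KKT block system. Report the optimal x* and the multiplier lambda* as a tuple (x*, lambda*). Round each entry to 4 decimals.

Form the Lagrangian:
  L(x, lambda) = (1/2) x^T Q x + c^T x + lambda^T (A x - b)
Stationarity (grad_x L = 0): Q x + c + A^T lambda = 0.
Primal feasibility: A x = b.

This gives the KKT block system:
  [ Q   A^T ] [ x     ]   [-c ]
  [ A    0  ] [ lambda ] = [ b ]

Solving the linear system:
  x*      = (0.4545, -1)
  lambda* = (-5.5455)
  f(x*)   = 6.8636

x* = (0.4545, -1), lambda* = (-5.5455)


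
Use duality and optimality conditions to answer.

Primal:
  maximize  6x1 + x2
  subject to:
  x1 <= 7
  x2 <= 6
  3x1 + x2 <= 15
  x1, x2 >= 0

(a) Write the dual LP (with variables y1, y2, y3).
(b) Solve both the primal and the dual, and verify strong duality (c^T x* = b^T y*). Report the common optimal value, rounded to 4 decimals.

The standard primal-dual pair for 'max c^T x s.t. A x <= b, x >= 0' is:
  Dual:  min b^T y  s.t.  A^T y >= c,  y >= 0.

So the dual LP is:
  minimize  7y1 + 6y2 + 15y3
  subject to:
    y1 + 3y3 >= 6
    y2 + y3 >= 1
    y1, y2, y3 >= 0

Solving the primal: x* = (5, 0).
  primal value c^T x* = 30.
Solving the dual: y* = (0, 0, 2).
  dual value b^T y* = 30.
Strong duality: c^T x* = b^T y*. Confirmed.

30


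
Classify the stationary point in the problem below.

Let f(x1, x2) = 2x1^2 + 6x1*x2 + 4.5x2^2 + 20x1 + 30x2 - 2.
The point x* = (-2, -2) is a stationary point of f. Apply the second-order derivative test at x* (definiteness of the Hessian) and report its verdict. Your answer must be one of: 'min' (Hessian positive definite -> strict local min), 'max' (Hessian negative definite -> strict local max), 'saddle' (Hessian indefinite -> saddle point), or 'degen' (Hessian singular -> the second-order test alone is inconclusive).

Compute the Hessian H = grad^2 f:
  H = [[4, 6], [6, 9]]
Verify stationarity: grad f(x*) = H x* + g = (0, 0).
Eigenvalues of H: 0, 13.
H has a zero eigenvalue (singular; positive semidefinite but not definite), so H is neither positive definite, negative definite, nor indefinite. The second-order test alone is inconclusive -> degen.
(Indeed, f is constant along the null direction of H through x*, so x* is not a strict local extremum.)

degen


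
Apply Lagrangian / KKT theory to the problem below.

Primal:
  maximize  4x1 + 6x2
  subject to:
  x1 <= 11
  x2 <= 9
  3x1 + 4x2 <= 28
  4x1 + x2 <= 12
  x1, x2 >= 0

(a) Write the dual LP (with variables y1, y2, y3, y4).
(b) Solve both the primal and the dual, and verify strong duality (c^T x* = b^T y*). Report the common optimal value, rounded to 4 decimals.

The standard primal-dual pair for 'max c^T x s.t. A x <= b, x >= 0' is:
  Dual:  min b^T y  s.t.  A^T y >= c,  y >= 0.

So the dual LP is:
  minimize  11y1 + 9y2 + 28y3 + 12y4
  subject to:
    y1 + 3y3 + 4y4 >= 4
    y2 + 4y3 + y4 >= 6
    y1, y2, y3, y4 >= 0

Solving the primal: x* = (0, 7).
  primal value c^T x* = 42.
Solving the dual: y* = (0, 0, 1.5, 0).
  dual value b^T y* = 42.
Strong duality: c^T x* = b^T y*. Confirmed.

42


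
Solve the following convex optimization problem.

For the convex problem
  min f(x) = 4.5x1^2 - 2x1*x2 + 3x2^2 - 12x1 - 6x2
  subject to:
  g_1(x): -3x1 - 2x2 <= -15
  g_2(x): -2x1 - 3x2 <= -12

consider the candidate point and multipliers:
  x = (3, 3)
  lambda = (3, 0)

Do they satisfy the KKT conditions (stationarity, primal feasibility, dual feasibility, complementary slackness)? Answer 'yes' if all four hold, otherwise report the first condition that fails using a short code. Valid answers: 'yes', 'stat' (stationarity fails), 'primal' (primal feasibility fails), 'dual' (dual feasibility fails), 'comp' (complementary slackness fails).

Gradient of f: grad f(x) = Q x + c = (9, 6)
Constraint values g_i(x) = a_i^T x - b_i:
  g_1((3, 3)) = 0
  g_2((3, 3)) = -3
Stationarity residual: grad f(x) + sum_i lambda_i a_i = (0, 0)
  -> stationarity OK
Primal feasibility (all g_i <= 0): OK
Dual feasibility (all lambda_i >= 0): OK
Complementary slackness (lambda_i * g_i(x) = 0 for all i): OK

Verdict: yes, KKT holds.

yes


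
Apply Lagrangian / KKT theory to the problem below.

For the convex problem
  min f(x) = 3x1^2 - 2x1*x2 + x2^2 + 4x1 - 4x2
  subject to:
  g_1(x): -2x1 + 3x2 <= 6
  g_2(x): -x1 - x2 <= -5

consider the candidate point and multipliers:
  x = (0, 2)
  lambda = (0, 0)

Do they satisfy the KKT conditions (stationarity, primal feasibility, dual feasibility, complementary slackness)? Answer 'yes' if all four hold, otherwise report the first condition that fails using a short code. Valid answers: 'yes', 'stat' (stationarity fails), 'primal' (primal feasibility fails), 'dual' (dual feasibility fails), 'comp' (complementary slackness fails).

Gradient of f: grad f(x) = Q x + c = (0, 0)
Constraint values g_i(x) = a_i^T x - b_i:
  g_1((0, 2)) = 0
  g_2((0, 2)) = 3
Stationarity residual: grad f(x) + sum_i lambda_i a_i = (0, 0)
  -> stationarity OK
Primal feasibility (all g_i <= 0): FAILS
Dual feasibility (all lambda_i >= 0): OK
Complementary slackness (lambda_i * g_i(x) = 0 for all i): OK

Verdict: the first failing condition is primal_feasibility -> primal.

primal


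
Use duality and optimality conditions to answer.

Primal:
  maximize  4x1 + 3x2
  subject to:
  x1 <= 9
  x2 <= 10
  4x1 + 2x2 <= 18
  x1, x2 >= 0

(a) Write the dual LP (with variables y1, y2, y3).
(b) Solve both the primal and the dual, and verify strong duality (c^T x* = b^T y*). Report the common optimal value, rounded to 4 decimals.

The standard primal-dual pair for 'max c^T x s.t. A x <= b, x >= 0' is:
  Dual:  min b^T y  s.t.  A^T y >= c,  y >= 0.

So the dual LP is:
  minimize  9y1 + 10y2 + 18y3
  subject to:
    y1 + 4y3 >= 4
    y2 + 2y3 >= 3
    y1, y2, y3 >= 0

Solving the primal: x* = (0, 9).
  primal value c^T x* = 27.
Solving the dual: y* = (0, 0, 1.5).
  dual value b^T y* = 27.
Strong duality: c^T x* = b^T y*. Confirmed.

27


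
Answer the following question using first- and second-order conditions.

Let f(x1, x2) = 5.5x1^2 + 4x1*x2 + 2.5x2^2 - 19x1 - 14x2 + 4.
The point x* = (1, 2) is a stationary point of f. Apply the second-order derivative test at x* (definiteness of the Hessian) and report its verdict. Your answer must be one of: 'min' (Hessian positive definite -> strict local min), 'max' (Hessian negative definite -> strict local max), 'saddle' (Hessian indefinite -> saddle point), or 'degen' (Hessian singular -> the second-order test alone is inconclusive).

Compute the Hessian H = grad^2 f:
  H = [[11, 4], [4, 5]]
Verify stationarity: grad f(x*) = H x* + g = (0, 0).
Eigenvalues of H: 3, 13.
Both eigenvalues > 0, so H is positive definite -> x* is a strict local min.

min


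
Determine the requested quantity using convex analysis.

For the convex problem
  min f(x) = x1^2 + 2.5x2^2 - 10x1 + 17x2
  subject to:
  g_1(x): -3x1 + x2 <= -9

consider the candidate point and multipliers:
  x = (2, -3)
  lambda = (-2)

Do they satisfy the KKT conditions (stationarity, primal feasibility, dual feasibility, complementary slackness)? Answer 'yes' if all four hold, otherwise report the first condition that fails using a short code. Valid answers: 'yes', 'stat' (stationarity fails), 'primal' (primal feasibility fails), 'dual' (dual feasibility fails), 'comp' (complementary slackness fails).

Gradient of f: grad f(x) = Q x + c = (-6, 2)
Constraint values g_i(x) = a_i^T x - b_i:
  g_1((2, -3)) = 0
Stationarity residual: grad f(x) + sum_i lambda_i a_i = (0, 0)
  -> stationarity OK
Primal feasibility (all g_i <= 0): OK
Dual feasibility (all lambda_i >= 0): FAILS
Complementary slackness (lambda_i * g_i(x) = 0 for all i): OK

Verdict: the first failing condition is dual_feasibility -> dual.

dual


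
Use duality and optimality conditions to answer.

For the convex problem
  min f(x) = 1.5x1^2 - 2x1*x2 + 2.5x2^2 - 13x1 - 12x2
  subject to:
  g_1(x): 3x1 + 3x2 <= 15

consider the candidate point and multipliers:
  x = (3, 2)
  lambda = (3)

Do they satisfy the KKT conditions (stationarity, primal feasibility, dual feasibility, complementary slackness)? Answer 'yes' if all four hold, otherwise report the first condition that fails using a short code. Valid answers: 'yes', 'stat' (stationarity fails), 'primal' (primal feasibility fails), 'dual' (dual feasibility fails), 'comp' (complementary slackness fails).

Gradient of f: grad f(x) = Q x + c = (-8, -8)
Constraint values g_i(x) = a_i^T x - b_i:
  g_1((3, 2)) = 0
Stationarity residual: grad f(x) + sum_i lambda_i a_i = (1, 1)
  -> stationarity FAILS
Primal feasibility (all g_i <= 0): OK
Dual feasibility (all lambda_i >= 0): OK
Complementary slackness (lambda_i * g_i(x) = 0 for all i): OK

Verdict: the first failing condition is stationarity -> stat.

stat


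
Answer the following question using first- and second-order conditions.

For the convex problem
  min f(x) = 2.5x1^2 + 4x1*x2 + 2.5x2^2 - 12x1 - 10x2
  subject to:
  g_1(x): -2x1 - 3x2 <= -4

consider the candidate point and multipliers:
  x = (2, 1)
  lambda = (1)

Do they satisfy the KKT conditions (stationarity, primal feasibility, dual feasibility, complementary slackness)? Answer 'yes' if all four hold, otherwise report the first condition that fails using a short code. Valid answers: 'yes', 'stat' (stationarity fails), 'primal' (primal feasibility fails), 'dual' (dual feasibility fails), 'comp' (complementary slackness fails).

Gradient of f: grad f(x) = Q x + c = (2, 3)
Constraint values g_i(x) = a_i^T x - b_i:
  g_1((2, 1)) = -3
Stationarity residual: grad f(x) + sum_i lambda_i a_i = (0, 0)
  -> stationarity OK
Primal feasibility (all g_i <= 0): OK
Dual feasibility (all lambda_i >= 0): OK
Complementary slackness (lambda_i * g_i(x) = 0 for all i): FAILS

Verdict: the first failing condition is complementary_slackness -> comp.

comp


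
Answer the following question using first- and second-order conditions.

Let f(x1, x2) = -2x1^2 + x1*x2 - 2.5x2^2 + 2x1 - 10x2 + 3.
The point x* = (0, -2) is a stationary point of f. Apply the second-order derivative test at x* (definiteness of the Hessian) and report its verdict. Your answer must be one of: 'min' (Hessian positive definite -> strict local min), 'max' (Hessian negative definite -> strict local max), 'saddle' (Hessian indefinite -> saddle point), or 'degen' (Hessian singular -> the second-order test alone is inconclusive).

Compute the Hessian H = grad^2 f:
  H = [[-4, 1], [1, -5]]
Verify stationarity: grad f(x*) = H x* + g = (0, 0).
Eigenvalues of H: -5.618, -3.382.
Both eigenvalues < 0, so H is negative definite -> x* is a strict local max.

max


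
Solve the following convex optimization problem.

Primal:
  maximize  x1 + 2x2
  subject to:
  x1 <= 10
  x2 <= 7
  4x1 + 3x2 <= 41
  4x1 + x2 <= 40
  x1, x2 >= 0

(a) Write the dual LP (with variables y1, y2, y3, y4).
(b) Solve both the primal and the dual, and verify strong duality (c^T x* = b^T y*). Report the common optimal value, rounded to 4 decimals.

The standard primal-dual pair for 'max c^T x s.t. A x <= b, x >= 0' is:
  Dual:  min b^T y  s.t.  A^T y >= c,  y >= 0.

So the dual LP is:
  minimize  10y1 + 7y2 + 41y3 + 40y4
  subject to:
    y1 + 4y3 + 4y4 >= 1
    y2 + 3y3 + y4 >= 2
    y1, y2, y3, y4 >= 0

Solving the primal: x* = (5, 7).
  primal value c^T x* = 19.
Solving the dual: y* = (0, 1.25, 0.25, 0).
  dual value b^T y* = 19.
Strong duality: c^T x* = b^T y*. Confirmed.

19


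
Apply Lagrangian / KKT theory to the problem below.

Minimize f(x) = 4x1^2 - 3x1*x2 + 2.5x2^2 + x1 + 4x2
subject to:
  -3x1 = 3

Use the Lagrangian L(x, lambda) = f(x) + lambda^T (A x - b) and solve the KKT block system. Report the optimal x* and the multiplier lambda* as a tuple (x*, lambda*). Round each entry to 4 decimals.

Form the Lagrangian:
  L(x, lambda) = (1/2) x^T Q x + c^T x + lambda^T (A x - b)
Stationarity (grad_x L = 0): Q x + c + A^T lambda = 0.
Primal feasibility: A x = b.

This gives the KKT block system:
  [ Q   A^T ] [ x     ]   [-c ]
  [ A    0  ] [ lambda ] = [ b ]

Solving the linear system:
  x*      = (-1, -1.4)
  lambda* = (-0.9333)
  f(x*)   = -1.9

x* = (-1, -1.4), lambda* = (-0.9333)
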